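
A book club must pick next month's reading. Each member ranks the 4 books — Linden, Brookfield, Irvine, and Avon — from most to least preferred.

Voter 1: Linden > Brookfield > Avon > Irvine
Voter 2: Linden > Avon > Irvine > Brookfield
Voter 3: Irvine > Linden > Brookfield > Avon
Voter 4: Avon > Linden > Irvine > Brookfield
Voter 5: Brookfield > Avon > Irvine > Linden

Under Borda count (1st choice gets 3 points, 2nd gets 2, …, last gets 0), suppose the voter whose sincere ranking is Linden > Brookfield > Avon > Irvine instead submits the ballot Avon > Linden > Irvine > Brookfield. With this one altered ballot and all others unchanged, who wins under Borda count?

Borda totals with the altered ballot: Linden 9, Brookfield 4, Irvine 7, Avon 10.
The switch changes the winner from Linden to Avon.

Avon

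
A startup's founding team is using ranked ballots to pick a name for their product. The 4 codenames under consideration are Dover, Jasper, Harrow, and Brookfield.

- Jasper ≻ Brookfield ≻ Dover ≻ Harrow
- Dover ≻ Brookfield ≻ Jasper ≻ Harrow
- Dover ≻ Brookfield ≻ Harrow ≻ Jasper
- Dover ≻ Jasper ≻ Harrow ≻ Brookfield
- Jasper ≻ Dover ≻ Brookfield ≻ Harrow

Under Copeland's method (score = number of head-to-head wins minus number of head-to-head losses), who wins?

Dover

Pairwise results:
  Dover vs Jasper: Dover wins 3–2.
  Dover vs Harrow: Dover wins 5–0.
  Dover vs Brookfield: Dover wins 4–1.
  Jasper vs Harrow: Jasper wins 4–1.
  Jasper vs Brookfield: Jasper wins 3–2.
  Harrow vs Brookfield: Brookfield wins 4–1.
Copeland scores (wins − losses):
  Dover: 3 − 0 = 3
  Jasper: 2 − 1 = 1
  Harrow: 0 − 3 = -3
  Brookfield: 1 − 2 = -1
Dover has the best Copeland score.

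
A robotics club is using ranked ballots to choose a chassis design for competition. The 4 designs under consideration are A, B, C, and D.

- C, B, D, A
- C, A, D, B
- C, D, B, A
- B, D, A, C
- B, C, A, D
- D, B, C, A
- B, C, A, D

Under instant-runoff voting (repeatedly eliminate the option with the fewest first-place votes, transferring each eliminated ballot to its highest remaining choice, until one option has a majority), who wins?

Round 1: B 3, C 3, D 1, A 0. A has the fewest and is eliminated.
Round 2: B 3, C 3, D 1. D has the fewest and is eliminated.
Round 3: B 4, C 3. B has a majority.

B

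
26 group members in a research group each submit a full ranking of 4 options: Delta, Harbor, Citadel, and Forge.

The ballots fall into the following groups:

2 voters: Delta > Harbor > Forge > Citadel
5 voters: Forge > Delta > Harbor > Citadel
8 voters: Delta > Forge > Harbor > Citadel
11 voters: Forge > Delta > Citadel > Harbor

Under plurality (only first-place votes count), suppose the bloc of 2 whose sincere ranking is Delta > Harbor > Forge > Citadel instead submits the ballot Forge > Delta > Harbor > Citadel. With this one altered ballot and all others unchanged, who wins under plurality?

Forge

First-place totals with the altered ballot: Delta 8, Harbor 0, Citadel 0, Forge 18.
The winner is unchanged: still Forge.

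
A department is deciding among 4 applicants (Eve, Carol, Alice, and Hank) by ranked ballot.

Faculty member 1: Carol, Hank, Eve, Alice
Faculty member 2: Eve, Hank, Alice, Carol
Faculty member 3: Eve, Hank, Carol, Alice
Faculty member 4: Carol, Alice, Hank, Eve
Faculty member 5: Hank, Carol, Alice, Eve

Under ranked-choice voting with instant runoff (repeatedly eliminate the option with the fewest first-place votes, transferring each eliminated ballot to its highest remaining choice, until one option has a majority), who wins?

Round 1: Eve 2, Carol 2, Hank 1, Alice 0. Alice has the fewest and is eliminated.
Round 2: Eve 2, Carol 2, Hank 1. Hank has the fewest and is eliminated.
Round 3: Carol 3, Eve 2. Carol has a majority.

Carol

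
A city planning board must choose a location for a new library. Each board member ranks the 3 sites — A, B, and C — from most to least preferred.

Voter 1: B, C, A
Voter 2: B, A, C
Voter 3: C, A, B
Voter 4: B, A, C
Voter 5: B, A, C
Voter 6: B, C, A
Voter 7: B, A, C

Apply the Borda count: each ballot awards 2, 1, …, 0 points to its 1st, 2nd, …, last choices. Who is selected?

B

Borda scores:
  A: 0 + 1 + 1 + 1 + 1 + 0 + 1 = 5
  B: 2 + 2 + 0 + 2 + 2 + 2 + 2 = 12
  C: 1 + 0 + 2 + 0 + 0 + 1 + 0 = 4
B has the highest total.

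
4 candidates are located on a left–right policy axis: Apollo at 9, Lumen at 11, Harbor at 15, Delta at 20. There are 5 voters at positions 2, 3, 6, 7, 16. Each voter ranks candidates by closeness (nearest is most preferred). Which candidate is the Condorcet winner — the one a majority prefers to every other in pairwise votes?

With single-peaked preferences on a line, the Condorcet winner is the candidate closest to the median voter.
The median voter (position 6) is closest to Apollo at 9.
Check: Apollo vs Delta — voters closer to Apollo: 4 of 5.

Apollo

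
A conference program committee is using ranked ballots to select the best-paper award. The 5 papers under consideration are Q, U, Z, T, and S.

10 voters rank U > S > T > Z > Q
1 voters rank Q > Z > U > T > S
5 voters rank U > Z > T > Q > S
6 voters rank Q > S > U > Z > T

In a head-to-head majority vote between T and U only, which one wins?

U

Ballots ranking T above U: 0.
Ballots ranking U above T: 10+1+5+6 = 22.
U wins the head-to-head, 22–0.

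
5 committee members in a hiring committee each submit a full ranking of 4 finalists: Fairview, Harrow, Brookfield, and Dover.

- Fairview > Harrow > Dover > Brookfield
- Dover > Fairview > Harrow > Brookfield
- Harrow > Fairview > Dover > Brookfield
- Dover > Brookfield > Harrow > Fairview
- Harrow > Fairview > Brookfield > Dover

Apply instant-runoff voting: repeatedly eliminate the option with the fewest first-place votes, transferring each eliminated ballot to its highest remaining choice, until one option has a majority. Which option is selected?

Harrow

Round 1: Harrow 2, Dover 2, Fairview 1, Brookfield 0. Brookfield has the fewest and is eliminated.
Round 2: Harrow 2, Dover 2, Fairview 1. Fairview has the fewest and is eliminated.
Round 3: Harrow 3, Dover 2. Harrow has a majority.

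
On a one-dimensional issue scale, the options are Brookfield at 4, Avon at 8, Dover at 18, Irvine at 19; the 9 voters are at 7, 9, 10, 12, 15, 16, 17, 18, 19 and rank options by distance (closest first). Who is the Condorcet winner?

With single-peaked preferences on a line, the Condorcet winner is the candidate closest to the median voter.
The median voter (position 15) is closest to Dover at 18.
Check: Dover vs Irvine — voters closer to Dover: 8 of 9.

Dover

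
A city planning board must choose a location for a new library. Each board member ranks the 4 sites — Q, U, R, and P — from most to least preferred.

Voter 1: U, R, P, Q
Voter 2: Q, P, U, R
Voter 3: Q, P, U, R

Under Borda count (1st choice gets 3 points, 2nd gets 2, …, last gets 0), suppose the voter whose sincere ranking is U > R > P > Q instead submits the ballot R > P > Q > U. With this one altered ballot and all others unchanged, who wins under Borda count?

Q

Borda totals with the altered ballot: Q 7, U 2, R 3, P 6.
The winner is unchanged: still Q.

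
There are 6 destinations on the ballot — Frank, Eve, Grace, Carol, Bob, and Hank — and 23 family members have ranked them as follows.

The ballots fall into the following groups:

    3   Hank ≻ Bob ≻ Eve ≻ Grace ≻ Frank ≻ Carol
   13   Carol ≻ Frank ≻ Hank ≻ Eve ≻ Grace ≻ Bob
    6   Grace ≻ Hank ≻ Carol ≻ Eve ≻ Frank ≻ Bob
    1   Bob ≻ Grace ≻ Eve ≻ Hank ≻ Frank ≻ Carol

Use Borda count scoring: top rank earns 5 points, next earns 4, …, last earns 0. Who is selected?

Borda scores:
  Frank: 3·1 + 13·4 + 6·1 + 1 = 62
  Eve: 3·3 + 13·2 + 6·2 + 3 = 50
  Grace: 3·2 + 13·1 + 6·5 + 4 = 53
  Carol: 3·0 + 13·5 + 6·3 + 0 = 83
  Bob: 3·4 + 13·0 + 6·0 + 5 = 17
  Hank: 3·5 + 13·3 + 6·4 + 2 = 80
Carol has the highest total.

Carol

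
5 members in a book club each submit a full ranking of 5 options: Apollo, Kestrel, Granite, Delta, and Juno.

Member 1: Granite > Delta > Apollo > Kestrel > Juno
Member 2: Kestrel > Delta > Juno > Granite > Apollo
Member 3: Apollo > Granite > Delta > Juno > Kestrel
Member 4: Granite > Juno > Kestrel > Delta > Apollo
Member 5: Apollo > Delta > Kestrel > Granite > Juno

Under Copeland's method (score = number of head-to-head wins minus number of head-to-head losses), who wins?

Granite

Pairwise results:
  Apollo vs Kestrel: Apollo wins 3–2.
  Apollo vs Granite: Granite wins 3–2.
  Apollo vs Delta: Delta wins 3–2.
  Apollo vs Juno: Apollo wins 3–2.
  Kestrel vs Granite: Granite wins 3–2.
  Kestrel vs Delta: Delta wins 3–2.
  Kestrel vs Juno: Kestrel wins 3–2.
  Granite vs Delta: Granite wins 3–2.
  Granite vs Juno: Granite wins 4–1.
  Delta vs Juno: Delta wins 4–1.
Copeland scores (wins − losses):
  Apollo: 2 − 2 = 0
  Kestrel: 1 − 3 = -2
  Granite: 4 − 0 = 4
  Delta: 3 − 1 = 2
  Juno: 0 − 4 = -4
Granite has the best Copeland score.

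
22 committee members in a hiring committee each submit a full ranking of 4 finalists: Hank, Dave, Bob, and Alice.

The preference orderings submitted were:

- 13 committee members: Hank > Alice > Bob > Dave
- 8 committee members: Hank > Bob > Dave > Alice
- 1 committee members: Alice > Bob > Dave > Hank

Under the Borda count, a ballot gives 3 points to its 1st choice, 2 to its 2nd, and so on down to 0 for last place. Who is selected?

Hank

Borda scores:
  Hank: 13·3 + 8·3 + 0 = 63
  Dave: 13·0 + 8·1 + 1 = 9
  Bob: 13·1 + 8·2 + 2 = 31
  Alice: 13·2 + 8·0 + 3 = 29
Hank has the highest total.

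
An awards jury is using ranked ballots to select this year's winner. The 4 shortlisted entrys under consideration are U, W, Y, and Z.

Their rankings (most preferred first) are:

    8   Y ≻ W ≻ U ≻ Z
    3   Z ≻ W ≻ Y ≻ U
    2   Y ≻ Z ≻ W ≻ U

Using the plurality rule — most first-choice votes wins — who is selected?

Y

First-place vote totals:
  U: 0
  W: 0
  Y: 10
  Z: 3
Y has the most first-place votes.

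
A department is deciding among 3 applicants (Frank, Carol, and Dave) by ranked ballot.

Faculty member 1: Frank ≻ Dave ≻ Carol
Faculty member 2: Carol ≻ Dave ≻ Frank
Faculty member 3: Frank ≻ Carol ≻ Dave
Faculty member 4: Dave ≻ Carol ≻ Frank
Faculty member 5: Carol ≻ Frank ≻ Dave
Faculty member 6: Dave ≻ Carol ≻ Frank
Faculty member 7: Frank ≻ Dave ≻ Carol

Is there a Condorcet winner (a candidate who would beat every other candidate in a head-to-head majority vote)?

No

Head-to-head results (7 voters total):
Frank vs Carol: Carol wins 4–3.
Frank vs Dave: Frank wins 4–3.
Carol vs Dave: Dave wins 4–3.
No candidate beats all others: Frank beats Dave beats Carol beats Frank, a majority cycle.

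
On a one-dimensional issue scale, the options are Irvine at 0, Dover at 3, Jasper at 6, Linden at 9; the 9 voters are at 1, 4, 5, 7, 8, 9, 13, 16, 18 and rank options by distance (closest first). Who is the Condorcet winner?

Linden

With single-peaked preferences on a line, the Condorcet winner is the candidate closest to the median voter.
The median voter (position 8) is closest to Linden at 9.
Check: Linden vs Dover — voters closer to Linden: 6 of 9.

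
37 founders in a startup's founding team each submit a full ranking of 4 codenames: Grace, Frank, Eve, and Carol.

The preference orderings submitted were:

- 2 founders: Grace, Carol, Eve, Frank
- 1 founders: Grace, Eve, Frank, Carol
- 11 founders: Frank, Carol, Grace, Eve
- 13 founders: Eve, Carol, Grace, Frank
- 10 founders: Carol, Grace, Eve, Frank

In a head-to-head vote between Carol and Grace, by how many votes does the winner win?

Ballots ranking Carol above Grace: 11+13+10 = 34.
Ballots ranking Grace above Carol: 2+1 = 3.
Carol wins 34–3, a margin of 31.

31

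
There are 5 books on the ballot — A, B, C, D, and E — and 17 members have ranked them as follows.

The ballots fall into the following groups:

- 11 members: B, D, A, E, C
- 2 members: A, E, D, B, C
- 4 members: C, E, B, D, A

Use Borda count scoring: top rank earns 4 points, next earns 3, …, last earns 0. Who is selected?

Borda scores:
  A: 11·2 + 2·4 + 4·0 = 30
  B: 11·4 + 2·1 + 4·2 = 54
  C: 11·0 + 2·0 + 4·4 = 16
  D: 11·3 + 2·2 + 4·1 = 41
  E: 11·1 + 2·3 + 4·3 = 29
B has the highest total.

B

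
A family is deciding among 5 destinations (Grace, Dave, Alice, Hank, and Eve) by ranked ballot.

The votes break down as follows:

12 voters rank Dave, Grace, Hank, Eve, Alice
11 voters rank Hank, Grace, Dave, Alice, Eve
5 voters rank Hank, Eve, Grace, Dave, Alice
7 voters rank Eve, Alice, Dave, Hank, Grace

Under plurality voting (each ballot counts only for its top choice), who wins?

First-place vote totals:
  Grace: 0
  Dave: 12
  Alice: 0
  Hank: 16
  Eve: 7
Hank has the most first-place votes.

Hank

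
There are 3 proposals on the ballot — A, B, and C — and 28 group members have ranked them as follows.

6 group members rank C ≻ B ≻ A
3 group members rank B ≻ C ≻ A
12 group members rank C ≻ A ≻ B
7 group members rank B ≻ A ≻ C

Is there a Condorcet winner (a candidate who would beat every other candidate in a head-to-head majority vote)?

Yes

Head-to-head results (28 voters total):
A vs B: B wins 16–12.
A vs C: C wins 21–7.
B vs C: C wins 18–10.
C beats each rival — A (21–7), B (18–10) — so C is the Condorcet winner.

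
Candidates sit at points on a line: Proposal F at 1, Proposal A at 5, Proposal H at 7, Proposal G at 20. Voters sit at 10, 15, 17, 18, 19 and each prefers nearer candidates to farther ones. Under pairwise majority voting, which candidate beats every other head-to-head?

With single-peaked preferences on a line, the Condorcet winner is the candidate closest to the median voter.
The median voter (position 17) is closest to Proposal G at 20.
Check: Proposal G vs Proposal F — voters closer to Proposal G: 4 of 5.

Proposal G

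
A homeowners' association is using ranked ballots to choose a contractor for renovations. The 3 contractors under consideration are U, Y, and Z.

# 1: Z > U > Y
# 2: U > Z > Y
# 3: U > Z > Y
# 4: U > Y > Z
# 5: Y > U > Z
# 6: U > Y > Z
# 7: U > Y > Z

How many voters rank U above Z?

Ballots ranking U above Z: 6.
Ballots ranking Z above U: 1.
So 6 of 7 voters prefer U to Z.

6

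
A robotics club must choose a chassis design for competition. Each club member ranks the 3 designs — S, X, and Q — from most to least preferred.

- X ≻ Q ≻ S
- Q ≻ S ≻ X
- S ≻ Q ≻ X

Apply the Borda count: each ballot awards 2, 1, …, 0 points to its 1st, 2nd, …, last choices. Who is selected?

Borda scores:
  S: 0 + 1 + 2 = 3
  X: 2 + 0 + 0 = 2
  Q: 1 + 2 + 1 = 4
Q has the highest total.

Q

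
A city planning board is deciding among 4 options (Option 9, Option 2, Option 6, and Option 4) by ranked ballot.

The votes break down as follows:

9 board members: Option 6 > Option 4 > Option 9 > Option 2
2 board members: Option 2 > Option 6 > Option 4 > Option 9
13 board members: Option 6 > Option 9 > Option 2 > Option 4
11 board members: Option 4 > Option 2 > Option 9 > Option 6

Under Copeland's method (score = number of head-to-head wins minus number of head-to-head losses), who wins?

Pairwise results:
  Option 9 vs Option 2: Option 9 wins 22–13.
  Option 9 vs Option 6: Option 6 wins 24–11.
  Option 9 vs Option 4: Option 4 wins 22–13.
  Option 2 vs Option 6: Option 6 wins 22–13.
  Option 2 vs Option 4: Option 4 wins 20–15.
  Option 6 vs Option 4: Option 6 wins 24–11.
Copeland scores (wins − losses):
  Option 9: 1 − 2 = -1
  Option 2: 0 − 3 = -3
  Option 6: 3 − 0 = 3
  Option 4: 2 − 1 = 1
Option 6 has the best Copeland score.

Option 6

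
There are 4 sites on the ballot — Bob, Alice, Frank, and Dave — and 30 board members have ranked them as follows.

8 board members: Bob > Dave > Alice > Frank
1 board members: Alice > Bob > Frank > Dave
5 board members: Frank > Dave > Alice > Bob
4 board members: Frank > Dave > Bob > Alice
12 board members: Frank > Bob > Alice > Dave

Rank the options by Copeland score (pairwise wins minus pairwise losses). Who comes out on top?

Pairwise results:
  Bob vs Alice: Bob wins 24–6.
  Bob vs Frank: Frank wins 21–9.
  Bob vs Dave: Bob wins 21–9.
  Alice vs Frank: Frank wins 21–9.
  Alice vs Dave: Dave wins 17–13.
  Frank vs Dave: Frank wins 22–8.
Copeland scores (wins − losses):
  Bob: 2 − 1 = 1
  Alice: 0 − 3 = -3
  Frank: 3 − 0 = 3
  Dave: 1 − 2 = -1
Frank has the best Copeland score.

Frank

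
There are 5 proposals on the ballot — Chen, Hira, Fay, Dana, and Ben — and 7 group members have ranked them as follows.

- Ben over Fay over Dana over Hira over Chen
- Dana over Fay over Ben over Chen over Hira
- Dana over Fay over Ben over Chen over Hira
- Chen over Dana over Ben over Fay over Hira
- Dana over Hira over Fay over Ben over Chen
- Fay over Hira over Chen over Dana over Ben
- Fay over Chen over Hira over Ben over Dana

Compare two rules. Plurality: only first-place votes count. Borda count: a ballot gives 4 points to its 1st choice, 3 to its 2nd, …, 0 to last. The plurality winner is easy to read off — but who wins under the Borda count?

Fay

Plurality first-place counts: Chen 1, Hira 0, Fay 2, Dana 3, Ben 1 → Dana.
Borda totals: Chen 11, Hira 9, Fay 20, Dana 18, Ben 12 → Fay.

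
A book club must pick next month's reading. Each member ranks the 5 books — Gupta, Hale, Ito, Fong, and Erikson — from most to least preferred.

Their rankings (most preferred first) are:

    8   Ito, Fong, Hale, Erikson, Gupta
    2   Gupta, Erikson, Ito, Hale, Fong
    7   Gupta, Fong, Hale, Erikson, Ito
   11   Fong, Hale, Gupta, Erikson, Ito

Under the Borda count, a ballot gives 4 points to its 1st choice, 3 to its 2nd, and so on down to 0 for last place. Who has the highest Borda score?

Borda scores:
  Gupta: 8·0 + 2·4 + 7·4 + 11·2 = 58
  Hale: 8·2 + 2·1 + 7·2 + 11·3 = 65
  Ito: 8·4 + 2·2 + 7·0 + 11·0 = 36
  Fong: 8·3 + 2·0 + 7·3 + 11·4 = 89
  Erikson: 8·1 + 2·3 + 7·1 + 11·1 = 32
Fong has the highest total.

Fong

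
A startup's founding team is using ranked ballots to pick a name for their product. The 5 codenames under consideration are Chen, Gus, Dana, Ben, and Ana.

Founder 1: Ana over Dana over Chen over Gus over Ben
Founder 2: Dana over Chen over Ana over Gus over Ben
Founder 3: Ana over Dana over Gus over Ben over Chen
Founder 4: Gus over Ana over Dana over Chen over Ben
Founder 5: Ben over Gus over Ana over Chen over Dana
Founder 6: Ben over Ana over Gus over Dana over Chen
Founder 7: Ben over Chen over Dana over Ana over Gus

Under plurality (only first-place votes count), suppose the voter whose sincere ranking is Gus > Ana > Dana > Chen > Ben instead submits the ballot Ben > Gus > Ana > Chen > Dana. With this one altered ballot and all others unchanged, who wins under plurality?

First-place totals with the altered ballot: Chen 0, Gus 0, Dana 1, Ben 4, Ana 2.
The winner is unchanged: still Ben.

Ben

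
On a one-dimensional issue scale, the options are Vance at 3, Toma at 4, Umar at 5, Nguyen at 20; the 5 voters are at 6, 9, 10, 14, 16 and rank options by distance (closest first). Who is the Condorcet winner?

Umar

With single-peaked preferences on a line, the Condorcet winner is the candidate closest to the median voter.
The median voter (position 10) is closest to Umar at 5.
Check: Umar vs Nguyen — voters closer to Umar: 3 of 5.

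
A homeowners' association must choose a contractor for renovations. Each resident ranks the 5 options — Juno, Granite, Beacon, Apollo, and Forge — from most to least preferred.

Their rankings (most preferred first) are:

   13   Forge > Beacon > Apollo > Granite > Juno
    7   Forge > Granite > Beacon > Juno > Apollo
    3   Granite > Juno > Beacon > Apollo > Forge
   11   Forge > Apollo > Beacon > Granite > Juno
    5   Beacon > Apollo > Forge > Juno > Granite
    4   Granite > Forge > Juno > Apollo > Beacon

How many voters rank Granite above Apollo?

Ballots ranking Granite above Apollo: 7+3+4 = 14.
Ballots ranking Apollo above Granite: 13+11+5 = 29.
So 14 of 43 voters prefer Granite to Apollo.

14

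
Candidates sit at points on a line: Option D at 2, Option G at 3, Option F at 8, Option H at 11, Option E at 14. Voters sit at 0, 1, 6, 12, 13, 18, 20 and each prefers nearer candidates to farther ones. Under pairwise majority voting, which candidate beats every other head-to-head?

With single-peaked preferences on a line, the Condorcet winner is the candidate closest to the median voter.
The median voter (position 12) is closest to Option H at 11.
Check: Option H vs Option E — voters closer to Option H: 4 of 7.

Option H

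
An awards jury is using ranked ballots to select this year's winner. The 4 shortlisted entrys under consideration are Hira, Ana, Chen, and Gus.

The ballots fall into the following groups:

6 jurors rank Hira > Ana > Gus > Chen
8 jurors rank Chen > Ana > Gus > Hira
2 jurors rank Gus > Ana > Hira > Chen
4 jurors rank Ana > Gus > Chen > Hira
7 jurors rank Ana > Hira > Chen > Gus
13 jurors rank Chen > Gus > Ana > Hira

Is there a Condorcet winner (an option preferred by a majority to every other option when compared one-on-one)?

Head-to-head results (40 voters total):
Hira vs Ana: Ana wins 34–6.
Hira vs Chen: Chen wins 25–15.
Hira vs Gus: Gus wins 27–13.
Ana vs Chen: Chen wins 21–19.
Ana vs Gus: Ana wins 25–15.
Chen vs Gus: Chen wins 28–12.
Chen beats each rival — Hira (25–15), Ana (21–19), Gus (28–12) — so Chen is the Condorcet winner.

Yes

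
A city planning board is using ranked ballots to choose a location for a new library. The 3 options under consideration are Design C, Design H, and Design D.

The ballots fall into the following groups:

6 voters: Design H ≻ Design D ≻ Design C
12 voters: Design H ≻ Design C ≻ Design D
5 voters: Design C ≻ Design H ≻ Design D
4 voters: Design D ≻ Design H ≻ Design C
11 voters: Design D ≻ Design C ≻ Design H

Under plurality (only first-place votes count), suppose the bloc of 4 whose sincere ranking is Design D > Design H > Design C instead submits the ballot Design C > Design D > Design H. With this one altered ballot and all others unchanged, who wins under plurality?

First-place totals with the altered ballot: Design C 9, Design H 18, Design D 11.
The winner is unchanged: still Design H.

Design H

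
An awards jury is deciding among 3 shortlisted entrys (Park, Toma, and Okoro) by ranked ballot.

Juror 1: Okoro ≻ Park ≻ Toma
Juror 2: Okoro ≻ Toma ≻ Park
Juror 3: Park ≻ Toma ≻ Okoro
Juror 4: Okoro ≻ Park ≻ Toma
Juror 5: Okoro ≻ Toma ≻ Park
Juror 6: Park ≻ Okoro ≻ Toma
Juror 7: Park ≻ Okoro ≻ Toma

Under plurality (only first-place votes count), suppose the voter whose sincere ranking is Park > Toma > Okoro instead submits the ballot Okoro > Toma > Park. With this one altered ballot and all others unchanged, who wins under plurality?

First-place totals with the altered ballot: Park 2, Toma 0, Okoro 5.
The winner is unchanged: still Okoro.

Okoro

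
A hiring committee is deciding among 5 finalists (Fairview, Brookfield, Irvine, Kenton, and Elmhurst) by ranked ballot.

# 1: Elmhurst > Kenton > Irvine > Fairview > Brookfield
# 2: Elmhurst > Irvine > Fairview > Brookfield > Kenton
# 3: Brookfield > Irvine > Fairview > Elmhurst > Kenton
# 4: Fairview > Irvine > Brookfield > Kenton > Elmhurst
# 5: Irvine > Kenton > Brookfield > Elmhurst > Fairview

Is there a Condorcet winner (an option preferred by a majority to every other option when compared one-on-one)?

Head-to-head results (5 voters total):
Fairview vs Brookfield: Fairview wins 3–2.
Fairview vs Irvine: Irvine wins 4–1.
Fairview vs Kenton: Fairview wins 3–2.
Fairview vs Elmhurst: Elmhurst wins 3–2.
Brookfield vs Irvine: Irvine wins 4–1.
Brookfield vs Kenton: Brookfield wins 3–2.
Brookfield vs Elmhurst: Brookfield wins 3–2.
Irvine vs Kenton: Irvine wins 4–1.
Irvine vs Elmhurst: Irvine wins 3–2.
Kenton vs Elmhurst: Elmhurst wins 3–2.
Irvine beats each rival — Fairview (4–1), Brookfield (4–1), Kenton (4–1), Elmhurst (3–2) — so Irvine is the Condorcet winner.

Yes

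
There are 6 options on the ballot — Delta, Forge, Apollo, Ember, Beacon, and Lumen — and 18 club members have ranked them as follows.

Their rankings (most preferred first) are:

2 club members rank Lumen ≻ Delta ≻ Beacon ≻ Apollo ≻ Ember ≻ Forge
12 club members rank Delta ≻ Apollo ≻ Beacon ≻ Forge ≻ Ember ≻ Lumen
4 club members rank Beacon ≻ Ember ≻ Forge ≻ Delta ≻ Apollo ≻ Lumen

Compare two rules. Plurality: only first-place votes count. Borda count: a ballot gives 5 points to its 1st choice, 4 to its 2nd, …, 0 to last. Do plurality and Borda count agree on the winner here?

Plurality first-place counts: Delta 12, Forge 0, Apollo 0, Ember 0, Beacon 4, Lumen 2 → Delta.
Borda totals: Delta 76, Forge 36, Apollo 56, Ember 30, Beacon 62, Lumen 10 → Delta.
The two rules agree on Delta.

Yes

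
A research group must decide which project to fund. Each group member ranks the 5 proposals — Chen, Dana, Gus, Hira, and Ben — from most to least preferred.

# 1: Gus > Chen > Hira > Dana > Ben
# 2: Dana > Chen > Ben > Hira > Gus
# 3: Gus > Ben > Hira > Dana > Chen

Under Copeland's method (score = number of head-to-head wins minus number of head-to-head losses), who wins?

Pairwise results:
  Chen vs Dana: Dana wins 2–1.
  Chen vs Gus: Gus wins 2–1.
  Chen vs Hira: Chen wins 2–1.
  Chen vs Ben: Chen wins 2–1.
  Dana vs Gus: Gus wins 2–1.
  Dana vs Hira: Hira wins 2–1.
  Dana vs Ben: Dana wins 2–1.
  Gus vs Hira: Gus wins 2–1.
  Gus vs Ben: Gus wins 2–1.
  Hira vs Ben: Ben wins 2–1.
Copeland scores (wins − losses):
  Chen: 2 − 2 = 0
  Dana: 2 − 2 = 0
  Gus: 4 − 0 = 4
  Hira: 1 − 3 = -2
  Ben: 1 − 3 = -2
Gus has the best Copeland score.

Gus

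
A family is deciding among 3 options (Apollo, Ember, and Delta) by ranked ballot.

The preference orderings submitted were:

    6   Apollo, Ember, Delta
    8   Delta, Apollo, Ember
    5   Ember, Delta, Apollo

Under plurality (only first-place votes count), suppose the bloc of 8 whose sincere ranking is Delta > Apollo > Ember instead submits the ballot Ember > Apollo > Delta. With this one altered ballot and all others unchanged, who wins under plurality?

First-place totals with the altered ballot: Apollo 6, Ember 13, Delta 0.
The switch changes the winner from Delta to Ember.

Ember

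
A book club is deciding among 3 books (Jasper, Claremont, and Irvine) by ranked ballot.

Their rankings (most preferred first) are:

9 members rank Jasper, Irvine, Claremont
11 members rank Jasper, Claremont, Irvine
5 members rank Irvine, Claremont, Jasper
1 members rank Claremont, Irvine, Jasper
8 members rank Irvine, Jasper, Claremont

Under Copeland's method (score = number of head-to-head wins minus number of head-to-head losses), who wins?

Jasper

Pairwise results:
  Jasper vs Claremont: Jasper wins 28–6.
  Jasper vs Irvine: Jasper wins 20–14.
  Claremont vs Irvine: Irvine wins 22–12.
Copeland scores (wins − losses):
  Jasper: 2 − 0 = 2
  Claremont: 0 − 2 = -2
  Irvine: 1 − 1 = 0
Jasper has the best Copeland score.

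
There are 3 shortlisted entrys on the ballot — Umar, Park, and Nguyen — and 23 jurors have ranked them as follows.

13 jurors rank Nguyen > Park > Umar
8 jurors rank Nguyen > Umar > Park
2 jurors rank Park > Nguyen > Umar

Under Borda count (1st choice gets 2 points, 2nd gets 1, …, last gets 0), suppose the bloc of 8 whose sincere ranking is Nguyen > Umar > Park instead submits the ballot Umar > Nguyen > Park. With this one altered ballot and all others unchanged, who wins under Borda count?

Nguyen

Borda totals with the altered ballot: Umar 16, Park 17, Nguyen 36.
The winner is unchanged: still Nguyen.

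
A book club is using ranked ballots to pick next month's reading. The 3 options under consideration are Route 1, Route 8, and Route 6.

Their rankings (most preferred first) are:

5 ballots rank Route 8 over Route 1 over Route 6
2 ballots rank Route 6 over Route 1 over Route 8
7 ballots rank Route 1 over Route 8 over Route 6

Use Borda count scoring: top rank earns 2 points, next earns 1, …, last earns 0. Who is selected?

Borda scores:
  Route 1: 5·1 + 2·1 + 7·2 = 21
  Route 8: 5·2 + 2·0 + 7·1 = 17
  Route 6: 5·0 + 2·2 + 7·0 = 4
Route 1 has the highest total.

Route 1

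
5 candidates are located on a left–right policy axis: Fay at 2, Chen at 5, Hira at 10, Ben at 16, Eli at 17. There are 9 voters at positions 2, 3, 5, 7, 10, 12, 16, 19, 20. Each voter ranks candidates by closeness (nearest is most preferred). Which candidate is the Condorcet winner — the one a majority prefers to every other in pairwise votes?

With single-peaked preferences on a line, the Condorcet winner is the candidate closest to the median voter.
The median voter (position 10) is closest to Hira at 10.
Check: Hira vs Fay — voters closer to Hira: 6 of 9.

Hira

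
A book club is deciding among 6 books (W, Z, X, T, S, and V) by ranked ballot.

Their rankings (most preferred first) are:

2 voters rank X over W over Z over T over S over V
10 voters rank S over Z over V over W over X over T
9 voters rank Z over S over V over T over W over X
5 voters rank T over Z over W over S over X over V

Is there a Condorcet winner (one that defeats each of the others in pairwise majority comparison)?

Yes

Head-to-head results (26 voters total):
W vs Z: Z wins 24–2.
W vs X: W wins 24–2.
W vs T: T wins 14–12.
W vs S: S wins 19–7.
W vs V: V wins 19–7.
Z vs X: Z wins 24–2.
Z vs T: Z wins 21–5.
Z vs S: Z wins 16–10.
Z vs V: Z wins 26–0.
X vs T: T wins 14–12.
X vs S: S wins 24–2.
X vs V: V wins 19–7.
T vs S: S wins 19–7.
T vs V: V wins 19–7.
S vs V: S wins 26–0.
Z beats each rival — W (24–2), X (24–2), T (21–5), S (16–10), V (26–0) — so Z is the Condorcet winner.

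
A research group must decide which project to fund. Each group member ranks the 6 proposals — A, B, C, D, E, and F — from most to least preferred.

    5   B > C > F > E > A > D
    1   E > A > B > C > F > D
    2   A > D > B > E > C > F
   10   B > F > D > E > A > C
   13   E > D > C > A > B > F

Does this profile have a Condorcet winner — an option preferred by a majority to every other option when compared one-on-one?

Head-to-head results (31 voters total):
A vs B: A wins 16–15.
A vs C: C wins 18–13.
A vs D: D wins 23–8.
A vs E: E wins 29–2.
A vs F: A wins 16–15.
B vs C: B wins 18–13.
B vs D: B wins 16–15.
B vs E: B wins 17–14.
B vs F: B wins 31–0.
C vs D: D wins 25–6.
C vs E: E wins 26–5.
C vs F: C wins 21–10.
D vs E: E wins 19–12.
D vs F: F wins 16–15.
E vs F: E wins 16–15.
No candidate beats all others: A beats B beats C beats A, a majority cycle.

No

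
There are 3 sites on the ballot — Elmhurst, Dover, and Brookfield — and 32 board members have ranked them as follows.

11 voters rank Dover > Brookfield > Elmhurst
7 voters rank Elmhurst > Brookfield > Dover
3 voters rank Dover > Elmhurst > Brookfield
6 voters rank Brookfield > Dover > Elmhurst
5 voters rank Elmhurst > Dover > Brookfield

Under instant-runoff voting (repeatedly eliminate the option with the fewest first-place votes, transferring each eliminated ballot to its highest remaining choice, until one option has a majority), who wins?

Round 1: Dover 14, Elmhurst 12, Brookfield 6. Brookfield has the fewest and is eliminated.
Round 2: Dover 20, Elmhurst 12. Dover has a majority.

Dover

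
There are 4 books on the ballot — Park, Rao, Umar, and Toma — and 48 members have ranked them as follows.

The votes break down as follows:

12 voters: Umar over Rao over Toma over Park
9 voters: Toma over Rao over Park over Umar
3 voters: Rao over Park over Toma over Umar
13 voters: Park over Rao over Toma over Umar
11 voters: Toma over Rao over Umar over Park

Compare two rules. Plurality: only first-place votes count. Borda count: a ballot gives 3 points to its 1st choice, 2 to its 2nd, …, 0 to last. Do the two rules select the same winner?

No

Plurality first-place counts: Park 13, Rao 3, Umar 12, Toma 20 → Toma.
Borda totals: Park 54, Rao 99, Umar 47, Toma 88 → Rao.
The two rules disagree: plurality picks Toma, Borda picks Rao.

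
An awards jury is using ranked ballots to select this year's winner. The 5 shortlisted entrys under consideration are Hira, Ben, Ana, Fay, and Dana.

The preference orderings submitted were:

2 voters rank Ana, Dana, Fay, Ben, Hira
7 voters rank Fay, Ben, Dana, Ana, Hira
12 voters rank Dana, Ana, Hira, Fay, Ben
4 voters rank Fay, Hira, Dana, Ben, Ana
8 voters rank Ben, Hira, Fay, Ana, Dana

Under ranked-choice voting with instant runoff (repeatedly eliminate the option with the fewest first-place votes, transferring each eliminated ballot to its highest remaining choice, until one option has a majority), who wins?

Round 1: Dana 12, Fay 11, Ben 8, Ana 2, Hira 0. Hira has the fewest and is eliminated.
Round 2: Dana 12, Fay 11, Ben 8, Ana 2. Ana has the fewest and is eliminated.
Round 3: Dana 14, Fay 11, Ben 8. Ben has the fewest and is eliminated.
Round 4: Fay 19, Dana 14. Fay has a majority.

Fay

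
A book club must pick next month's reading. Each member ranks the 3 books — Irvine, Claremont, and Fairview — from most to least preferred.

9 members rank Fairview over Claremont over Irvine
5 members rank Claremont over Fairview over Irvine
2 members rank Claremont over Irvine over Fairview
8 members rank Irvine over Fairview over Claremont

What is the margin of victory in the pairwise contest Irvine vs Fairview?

4

Ballots ranking Irvine above Fairview: 2+8 = 10.
Ballots ranking Fairview above Irvine: 9+5 = 14.
Fairview wins 14–10, a margin of 4.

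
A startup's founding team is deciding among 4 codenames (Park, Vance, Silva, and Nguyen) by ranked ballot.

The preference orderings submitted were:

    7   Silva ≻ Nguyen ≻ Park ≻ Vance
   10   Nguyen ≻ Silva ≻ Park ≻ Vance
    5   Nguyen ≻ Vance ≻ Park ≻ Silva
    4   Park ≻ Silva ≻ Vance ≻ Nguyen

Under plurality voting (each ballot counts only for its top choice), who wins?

First-place vote totals:
  Park: 4
  Vance: 0
  Silva: 7
  Nguyen: 15
Nguyen has the most first-place votes.

Nguyen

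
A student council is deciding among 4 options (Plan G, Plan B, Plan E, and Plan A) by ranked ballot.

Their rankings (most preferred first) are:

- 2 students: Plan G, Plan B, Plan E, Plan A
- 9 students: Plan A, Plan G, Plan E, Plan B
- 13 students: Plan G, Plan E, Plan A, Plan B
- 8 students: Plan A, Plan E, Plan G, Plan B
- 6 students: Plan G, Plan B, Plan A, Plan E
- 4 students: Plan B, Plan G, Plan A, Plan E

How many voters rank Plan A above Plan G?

Ballots ranking Plan A above Plan G: 9+8 = 17.
Ballots ranking Plan G above Plan A: 2+13+6+4 = 25.
So 17 of 42 voters prefer Plan A to Plan G.

17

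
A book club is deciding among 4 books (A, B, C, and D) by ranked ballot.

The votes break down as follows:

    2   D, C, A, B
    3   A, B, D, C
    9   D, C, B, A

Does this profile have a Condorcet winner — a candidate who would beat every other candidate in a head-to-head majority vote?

Yes

Head-to-head results (14 voters total):
A vs B: B wins 9–5.
A vs C: C wins 11–3.
A vs D: D wins 11–3.
B vs C: C wins 11–3.
B vs D: D wins 11–3.
C vs D: D wins 14–0.
D beats each rival — A (11–3), B (11–3), C (14–0) — so D is the Condorcet winner.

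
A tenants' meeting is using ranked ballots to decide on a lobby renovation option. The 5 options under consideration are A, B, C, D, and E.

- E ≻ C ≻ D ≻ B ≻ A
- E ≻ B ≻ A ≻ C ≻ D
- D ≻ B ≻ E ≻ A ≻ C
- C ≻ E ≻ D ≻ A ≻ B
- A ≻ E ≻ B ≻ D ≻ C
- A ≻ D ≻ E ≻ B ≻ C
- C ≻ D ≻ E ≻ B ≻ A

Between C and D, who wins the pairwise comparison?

Ballots ranking C above D: 4.
Ballots ranking D above C: 3.
C wins the head-to-head, 4–3.

C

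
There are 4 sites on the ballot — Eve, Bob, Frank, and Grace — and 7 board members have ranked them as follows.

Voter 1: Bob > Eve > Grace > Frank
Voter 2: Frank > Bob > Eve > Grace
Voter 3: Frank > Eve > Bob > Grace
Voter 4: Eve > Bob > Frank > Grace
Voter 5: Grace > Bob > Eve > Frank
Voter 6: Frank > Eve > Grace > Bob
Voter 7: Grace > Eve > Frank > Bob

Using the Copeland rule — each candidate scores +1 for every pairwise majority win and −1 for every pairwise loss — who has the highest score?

Pairwise results:
  Eve vs Bob: Eve wins 4–3.
  Eve vs Frank: Eve wins 4–3.
  Eve vs Grace: Eve wins 5–2.
  Bob vs Frank: Frank wins 4–3.
  Bob vs Grace: Bob wins 4–3.
  Frank vs Grace: Frank wins 4–3.
Copeland scores (wins − losses):
  Eve: 3 − 0 = 3
  Bob: 1 − 2 = -1
  Frank: 2 − 1 = 1
  Grace: 0 − 3 = -3
Eve has the best Copeland score.

Eve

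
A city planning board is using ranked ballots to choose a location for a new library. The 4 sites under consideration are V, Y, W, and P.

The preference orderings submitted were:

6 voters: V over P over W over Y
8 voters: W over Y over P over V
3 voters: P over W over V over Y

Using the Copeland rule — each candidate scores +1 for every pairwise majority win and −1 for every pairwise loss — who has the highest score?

Pairwise results:
  V vs Y: V wins 9–8.
  V vs W: W wins 11–6.
  V vs P: P wins 11–6.
  Y vs W: W wins 17–0.
  Y vs P: P wins 9–8.
  W vs P: P wins 9–8.
Copeland scores (wins − losses):
  V: 1 − 2 = -1
  Y: 0 − 3 = -3
  W: 2 − 1 = 1
  P: 3 − 0 = 3
P has the best Copeland score.

P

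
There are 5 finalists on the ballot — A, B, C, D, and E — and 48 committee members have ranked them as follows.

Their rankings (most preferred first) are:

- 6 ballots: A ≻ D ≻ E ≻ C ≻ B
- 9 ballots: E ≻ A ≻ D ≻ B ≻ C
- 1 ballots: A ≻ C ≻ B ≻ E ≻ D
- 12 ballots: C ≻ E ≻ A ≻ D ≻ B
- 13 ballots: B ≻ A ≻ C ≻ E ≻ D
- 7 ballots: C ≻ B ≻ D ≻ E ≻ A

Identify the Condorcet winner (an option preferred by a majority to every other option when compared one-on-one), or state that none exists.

There is no Condorcet winner

Head-to-head results (48 voters total):
A vs B: A wins 28–20.
A vs C: A wins 29–19.
A vs D: A wins 41–7.
A vs E: E wins 28–20.
B vs C: C wins 26–22.
B vs D: D wins 27–21.
B vs E: E wins 27–21.
C vs D: C wins 33–15.
C vs E: C wins 33–15.
D vs E: E wins 35–13.
No candidate beats all others: A beats C beats E beats A, a majority cycle.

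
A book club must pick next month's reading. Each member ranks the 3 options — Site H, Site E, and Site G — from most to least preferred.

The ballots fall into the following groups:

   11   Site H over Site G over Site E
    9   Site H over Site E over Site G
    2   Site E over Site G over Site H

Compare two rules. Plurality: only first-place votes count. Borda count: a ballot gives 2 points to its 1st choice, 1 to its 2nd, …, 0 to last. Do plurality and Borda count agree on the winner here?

Yes

Plurality first-place counts: Site H 20, Site E 2, Site G 0 → Site H.
Borda totals: Site H 40, Site E 13, Site G 13 → Site H.
The two rules agree on Site H.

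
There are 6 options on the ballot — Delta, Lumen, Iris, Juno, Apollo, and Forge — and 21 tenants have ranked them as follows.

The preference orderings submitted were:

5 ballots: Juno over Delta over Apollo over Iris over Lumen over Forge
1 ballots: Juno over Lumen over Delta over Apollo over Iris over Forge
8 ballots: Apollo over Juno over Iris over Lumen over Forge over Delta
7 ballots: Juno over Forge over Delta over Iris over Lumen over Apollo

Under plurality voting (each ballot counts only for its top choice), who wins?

First-place vote totals:
  Delta: 0
  Lumen: 0
  Iris: 0
  Juno: 13
  Apollo: 8
  Forge: 0
Juno has the most first-place votes.

Juno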